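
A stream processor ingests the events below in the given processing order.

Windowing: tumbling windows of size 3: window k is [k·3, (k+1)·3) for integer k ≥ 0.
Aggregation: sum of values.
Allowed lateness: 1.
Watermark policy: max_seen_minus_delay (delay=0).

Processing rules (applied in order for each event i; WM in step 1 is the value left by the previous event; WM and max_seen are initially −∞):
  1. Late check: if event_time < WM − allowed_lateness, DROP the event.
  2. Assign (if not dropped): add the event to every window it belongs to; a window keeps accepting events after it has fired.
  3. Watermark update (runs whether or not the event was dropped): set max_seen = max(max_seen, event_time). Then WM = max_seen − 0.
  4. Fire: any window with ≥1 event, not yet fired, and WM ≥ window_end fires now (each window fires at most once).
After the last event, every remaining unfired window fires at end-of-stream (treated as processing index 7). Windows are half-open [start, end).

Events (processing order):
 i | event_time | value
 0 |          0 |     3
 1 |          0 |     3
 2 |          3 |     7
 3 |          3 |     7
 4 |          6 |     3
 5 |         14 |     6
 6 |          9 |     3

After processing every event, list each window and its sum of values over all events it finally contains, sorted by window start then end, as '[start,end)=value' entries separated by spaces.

[0,3)=6 [3,6)=14 [6,9)=3 [12,15)=6

i=0 t=0 v=3: → [0,3); WM=0
i=1 t=0 v=3: → [0,3); WM=0
i=2 t=3 v=7: → [3,6); WM=3; [0,3) fires=6
i=3 t=3 v=7: → [3,6); WM=3
i=4 t=6 v=3: → [6,9); WM=6; [3,6) fires=14
i=5 t=14 v=6: → [12,15); WM=14; [6,9) fires=3
i=6 t=9 v=3: DROP (t<14-1); WM=14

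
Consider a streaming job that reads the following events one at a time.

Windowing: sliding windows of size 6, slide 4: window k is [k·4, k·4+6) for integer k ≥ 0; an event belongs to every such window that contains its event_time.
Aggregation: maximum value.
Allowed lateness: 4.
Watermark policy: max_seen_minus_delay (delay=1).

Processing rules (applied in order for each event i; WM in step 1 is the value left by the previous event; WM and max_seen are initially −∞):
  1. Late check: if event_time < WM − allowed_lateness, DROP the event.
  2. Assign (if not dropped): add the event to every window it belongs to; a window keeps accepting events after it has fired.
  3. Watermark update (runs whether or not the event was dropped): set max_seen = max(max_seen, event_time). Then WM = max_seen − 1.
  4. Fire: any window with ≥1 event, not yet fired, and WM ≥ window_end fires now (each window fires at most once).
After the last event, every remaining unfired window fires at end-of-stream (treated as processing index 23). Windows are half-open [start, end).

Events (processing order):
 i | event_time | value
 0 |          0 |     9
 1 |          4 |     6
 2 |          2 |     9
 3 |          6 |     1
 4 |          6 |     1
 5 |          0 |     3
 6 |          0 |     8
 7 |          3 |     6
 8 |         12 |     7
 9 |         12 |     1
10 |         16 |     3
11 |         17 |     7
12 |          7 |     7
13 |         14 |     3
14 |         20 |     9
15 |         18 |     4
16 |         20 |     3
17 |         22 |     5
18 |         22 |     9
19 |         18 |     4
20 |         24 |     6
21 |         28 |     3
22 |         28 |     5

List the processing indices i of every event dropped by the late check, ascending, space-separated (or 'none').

5 6 12

i=0 t=0 v=9: → [0,6); WM=-1
i=1 t=4 v=6: → [4,10),[0,6); WM=3
i=2 t=2 v=9: → [0,6); WM=3
i=3 t=6 v=1: → [4,10); WM=5
i=4 t=6 v=1: → [4,10); WM=5
i=5 t=0 v=3: DROP (t<5-4); WM=5
i=6 t=0 v=8: DROP (t<5-4); WM=5
i=7 t=3 v=6: → [0,6); WM=5
i=8 t=12 v=7: → [12,18),[8,14); WM=11; [0,6) fires=9 [4,10) fires=6
i=9 t=12 v=1: → [12,18),[8,14); WM=11
i=10 t=16 v=3: → [16,22),[12,18); WM=15; [8,14) fires=7
i=11 t=17 v=7: → [16,22),[12,18); WM=16
i=12 t=7 v=7: DROP (t<16-4); WM=16
i=13 t=14 v=3: → [12,18); WM=16
i=14 t=20 v=9: → [20,26),[16,22); WM=19; [12,18) fires=7
i=15 t=18 v=4: → [16,22); WM=19
i=16 t=20 v=3: → [20,26),[16,22); WM=19
i=17 t=22 v=5: → [20,26); WM=21
i=18 t=22 v=9: → [20,26); WM=21
i=19 t=18 v=4: → [16,22); WM=21
i=20 t=24 v=6: → [24,30),[20,26); WM=23; [16,22) fires=9
i=21 t=28 v=3: → [28,34),[24,30); WM=27; [20,26) fires=9
i=22 t=28 v=5: → [28,34),[24,30); WM=27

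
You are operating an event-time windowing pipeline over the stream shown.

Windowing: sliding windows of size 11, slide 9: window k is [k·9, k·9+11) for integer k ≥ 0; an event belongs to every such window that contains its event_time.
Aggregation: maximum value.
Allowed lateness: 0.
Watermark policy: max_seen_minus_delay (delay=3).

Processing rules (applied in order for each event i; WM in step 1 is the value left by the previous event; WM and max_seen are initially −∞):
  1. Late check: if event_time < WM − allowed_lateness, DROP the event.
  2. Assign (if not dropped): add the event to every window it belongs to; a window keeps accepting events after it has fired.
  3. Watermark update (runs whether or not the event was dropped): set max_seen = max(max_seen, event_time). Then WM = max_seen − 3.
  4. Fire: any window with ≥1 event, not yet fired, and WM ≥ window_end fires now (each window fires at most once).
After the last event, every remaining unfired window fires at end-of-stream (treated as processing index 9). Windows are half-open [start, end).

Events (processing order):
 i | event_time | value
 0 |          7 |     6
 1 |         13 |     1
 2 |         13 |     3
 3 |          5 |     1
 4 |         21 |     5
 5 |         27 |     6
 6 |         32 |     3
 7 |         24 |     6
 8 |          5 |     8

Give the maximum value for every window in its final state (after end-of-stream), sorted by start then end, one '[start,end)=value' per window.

i=0 t=7 v=6: → [0,11); WM=4
i=1 t=13 v=1: → [9,20); WM=10
i=2 t=13 v=3: → [9,20); WM=10
i=3 t=5 v=1: DROP (t<10-0); WM=10
i=4 t=21 v=5: → [18,29); WM=18; [0,11) fires=6
i=5 t=27 v=6: → [27,38),[18,29); WM=24; [9,20) fires=3
i=6 t=32 v=3: → [27,38); WM=29; [18,29) fires=6
i=7 t=24 v=6: DROP (t<29-0); WM=29
i=8 t=5 v=8: DROP (t<29-0); WM=29

[0,11)=6 [9,20)=3 [18,29)=6 [27,38)=6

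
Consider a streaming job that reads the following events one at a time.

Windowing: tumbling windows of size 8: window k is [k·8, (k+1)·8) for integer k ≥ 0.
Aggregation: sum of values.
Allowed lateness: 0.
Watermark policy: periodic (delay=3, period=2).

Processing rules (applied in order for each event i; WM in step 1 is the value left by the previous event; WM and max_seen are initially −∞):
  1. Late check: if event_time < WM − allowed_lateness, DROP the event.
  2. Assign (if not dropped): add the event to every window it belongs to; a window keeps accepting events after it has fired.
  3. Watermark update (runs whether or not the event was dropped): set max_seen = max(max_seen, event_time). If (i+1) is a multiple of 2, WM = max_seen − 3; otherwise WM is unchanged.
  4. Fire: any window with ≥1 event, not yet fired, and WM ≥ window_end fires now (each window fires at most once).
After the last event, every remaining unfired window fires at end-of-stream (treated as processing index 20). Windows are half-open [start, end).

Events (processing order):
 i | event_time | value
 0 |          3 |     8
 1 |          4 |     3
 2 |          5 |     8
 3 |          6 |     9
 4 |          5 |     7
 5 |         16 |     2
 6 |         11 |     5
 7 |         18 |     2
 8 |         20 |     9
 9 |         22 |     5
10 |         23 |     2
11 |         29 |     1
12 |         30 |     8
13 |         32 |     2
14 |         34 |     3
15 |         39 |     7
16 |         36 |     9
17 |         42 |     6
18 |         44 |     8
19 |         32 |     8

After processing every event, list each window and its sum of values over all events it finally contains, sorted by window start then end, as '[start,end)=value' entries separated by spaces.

[0,8)=35 [16,24)=20 [24,32)=9 [32,40)=21 [40,48)=14

i=0 t=3 v=8: → [0,8); WM=−∞
i=1 t=4 v=3: → [0,8); WM=1
i=2 t=5 v=8: → [0,8); WM=1
i=3 t=6 v=9: → [0,8); WM=3
i=4 t=5 v=7: → [0,8); WM=3
i=5 t=16 v=2: → [16,24); WM=13; [0,8) fires=35
i=6 t=11 v=5: DROP (t<13-0); WM=13
i=7 t=18 v=2: → [16,24); WM=15
i=8 t=20 v=9: → [16,24); WM=15
i=9 t=22 v=5: → [16,24); WM=19
i=10 t=23 v=2: → [16,24); WM=19
i=11 t=29 v=1: → [24,32); WM=26; [16,24) fires=20
i=12 t=30 v=8: → [24,32); WM=26
i=13 t=32 v=2: → [32,40); WM=29
i=14 t=34 v=3: → [32,40); WM=29
i=15 t=39 v=7: → [32,40); WM=36; [24,32) fires=9
i=16 t=36 v=9: → [32,40); WM=36
i=17 t=42 v=6: → [40,48); WM=39
i=18 t=44 v=8: → [40,48); WM=39
i=19 t=32 v=8: DROP (t<39-0); WM=41; [32,40) fires=21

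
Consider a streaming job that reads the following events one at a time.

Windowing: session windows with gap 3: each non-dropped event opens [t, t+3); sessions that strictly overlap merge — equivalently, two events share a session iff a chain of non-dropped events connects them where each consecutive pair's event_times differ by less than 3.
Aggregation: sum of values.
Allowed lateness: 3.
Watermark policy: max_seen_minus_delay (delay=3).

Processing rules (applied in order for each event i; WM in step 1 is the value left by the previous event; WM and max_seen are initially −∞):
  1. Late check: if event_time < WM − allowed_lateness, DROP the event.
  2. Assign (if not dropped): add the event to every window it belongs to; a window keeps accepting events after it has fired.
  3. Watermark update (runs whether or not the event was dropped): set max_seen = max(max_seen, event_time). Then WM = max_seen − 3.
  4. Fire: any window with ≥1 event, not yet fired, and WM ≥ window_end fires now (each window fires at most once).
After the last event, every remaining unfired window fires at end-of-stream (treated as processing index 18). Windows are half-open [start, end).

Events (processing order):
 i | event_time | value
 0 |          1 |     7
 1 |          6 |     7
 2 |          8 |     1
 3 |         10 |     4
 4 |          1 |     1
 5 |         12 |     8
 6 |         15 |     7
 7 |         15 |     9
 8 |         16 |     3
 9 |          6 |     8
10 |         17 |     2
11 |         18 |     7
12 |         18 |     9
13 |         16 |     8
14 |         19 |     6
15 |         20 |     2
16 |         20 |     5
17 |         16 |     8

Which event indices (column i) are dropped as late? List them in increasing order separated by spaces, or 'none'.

i=0 t=1 v=7: → [1,4); WM=-2
i=1 t=6 v=7: → [6,9); WM=3
i=2 t=8 v=1: → [6,11); WM=5
i=3 t=10 v=4: → [6,13); WM=7
i=4 t=1 v=1: DROP (t<7-3); WM=7
i=5 t=12 v=8: → [6,15); WM=9
i=6 t=15 v=7: → [15,18); WM=12
i=7 t=15 v=9: → [15,18); WM=12
i=8 t=16 v=3: → [15,19); WM=13
i=9 t=6 v=8: DROP (t<13-3); WM=13
i=10 t=17 v=2: → [15,20); WM=14
i=11 t=18 v=7: → [15,21); WM=15
i=12 t=18 v=9: → [15,21); WM=15
i=13 t=16 v=8: → [15,21); WM=15
i=14 t=19 v=6: → [15,22); WM=16
i=15 t=20 v=2: → [15,23); WM=17
i=16 t=20 v=5: → [15,23); WM=17
i=17 t=16 v=8: → [15,23); WM=17

4 9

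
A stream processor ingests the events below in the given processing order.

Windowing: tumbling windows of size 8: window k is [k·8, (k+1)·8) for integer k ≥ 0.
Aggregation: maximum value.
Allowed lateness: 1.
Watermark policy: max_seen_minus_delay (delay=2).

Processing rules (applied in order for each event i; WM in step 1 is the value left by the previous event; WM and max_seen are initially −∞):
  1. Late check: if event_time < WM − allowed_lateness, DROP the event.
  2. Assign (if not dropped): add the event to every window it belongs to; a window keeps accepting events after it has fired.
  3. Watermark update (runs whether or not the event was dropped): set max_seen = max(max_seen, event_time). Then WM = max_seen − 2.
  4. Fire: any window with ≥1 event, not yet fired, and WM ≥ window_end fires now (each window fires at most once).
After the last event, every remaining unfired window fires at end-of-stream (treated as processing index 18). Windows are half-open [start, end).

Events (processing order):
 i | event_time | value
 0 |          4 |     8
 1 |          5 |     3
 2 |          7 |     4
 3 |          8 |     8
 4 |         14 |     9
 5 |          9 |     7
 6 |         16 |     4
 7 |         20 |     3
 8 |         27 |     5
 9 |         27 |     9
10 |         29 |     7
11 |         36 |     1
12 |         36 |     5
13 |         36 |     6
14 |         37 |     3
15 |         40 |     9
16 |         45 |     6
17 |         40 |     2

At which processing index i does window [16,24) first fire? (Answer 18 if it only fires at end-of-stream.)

i=0 t=4 v=8: → [0,8); WM=2
i=1 t=5 v=3: → [0,8); WM=3
i=2 t=7 v=4: → [0,8); WM=5
i=3 t=8 v=8: → [8,16); WM=6
i=4 t=14 v=9: → [8,16); WM=12; [0,8) fires=8
i=5 t=9 v=7: DROP (t<12-1); WM=12
i=6 t=16 v=4: → [16,24); WM=14
i=7 t=20 v=3: → [16,24); WM=18; [8,16) fires=9
i=8 t=27 v=5: → [24,32); WM=25; [16,24) fires=4
i=9 t=27 v=9: → [24,32); WM=25
i=10 t=29 v=7: → [24,32); WM=27
i=11 t=36 v=1: → [32,40); WM=34; [24,32) fires=9
i=12 t=36 v=5: → [32,40); WM=34
i=13 t=36 v=6: → [32,40); WM=34
i=14 t=37 v=3: → [32,40); WM=35
i=15 t=40 v=9: → [40,48); WM=38
i=16 t=45 v=6: → [40,48); WM=43; [32,40) fires=6
i=17 t=40 v=2: DROP (t<43-1); WM=43

8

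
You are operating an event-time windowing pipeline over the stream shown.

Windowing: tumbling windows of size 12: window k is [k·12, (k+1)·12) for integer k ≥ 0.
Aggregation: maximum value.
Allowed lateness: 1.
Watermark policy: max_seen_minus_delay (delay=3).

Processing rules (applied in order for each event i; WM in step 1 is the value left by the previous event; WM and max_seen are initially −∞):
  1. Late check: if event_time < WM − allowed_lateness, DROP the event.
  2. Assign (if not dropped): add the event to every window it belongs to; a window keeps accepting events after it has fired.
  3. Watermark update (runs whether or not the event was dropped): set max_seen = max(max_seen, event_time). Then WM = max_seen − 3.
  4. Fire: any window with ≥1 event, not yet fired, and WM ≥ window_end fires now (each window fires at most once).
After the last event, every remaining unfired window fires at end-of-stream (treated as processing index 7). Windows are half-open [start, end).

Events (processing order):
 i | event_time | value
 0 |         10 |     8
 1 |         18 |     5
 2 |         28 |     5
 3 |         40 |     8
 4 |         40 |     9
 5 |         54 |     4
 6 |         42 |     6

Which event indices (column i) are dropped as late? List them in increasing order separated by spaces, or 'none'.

6

i=0 t=10 v=8: → [0,12); WM=7
i=1 t=18 v=5: → [12,24); WM=15; [0,12) fires=8
i=2 t=28 v=5: → [24,36); WM=25; [12,24) fires=5
i=3 t=40 v=8: → [36,48); WM=37; [24,36) fires=5
i=4 t=40 v=9: → [36,48); WM=37
i=5 t=54 v=4: → [48,60); WM=51; [36,48) fires=9
i=6 t=42 v=6: DROP (t<51-1); WM=51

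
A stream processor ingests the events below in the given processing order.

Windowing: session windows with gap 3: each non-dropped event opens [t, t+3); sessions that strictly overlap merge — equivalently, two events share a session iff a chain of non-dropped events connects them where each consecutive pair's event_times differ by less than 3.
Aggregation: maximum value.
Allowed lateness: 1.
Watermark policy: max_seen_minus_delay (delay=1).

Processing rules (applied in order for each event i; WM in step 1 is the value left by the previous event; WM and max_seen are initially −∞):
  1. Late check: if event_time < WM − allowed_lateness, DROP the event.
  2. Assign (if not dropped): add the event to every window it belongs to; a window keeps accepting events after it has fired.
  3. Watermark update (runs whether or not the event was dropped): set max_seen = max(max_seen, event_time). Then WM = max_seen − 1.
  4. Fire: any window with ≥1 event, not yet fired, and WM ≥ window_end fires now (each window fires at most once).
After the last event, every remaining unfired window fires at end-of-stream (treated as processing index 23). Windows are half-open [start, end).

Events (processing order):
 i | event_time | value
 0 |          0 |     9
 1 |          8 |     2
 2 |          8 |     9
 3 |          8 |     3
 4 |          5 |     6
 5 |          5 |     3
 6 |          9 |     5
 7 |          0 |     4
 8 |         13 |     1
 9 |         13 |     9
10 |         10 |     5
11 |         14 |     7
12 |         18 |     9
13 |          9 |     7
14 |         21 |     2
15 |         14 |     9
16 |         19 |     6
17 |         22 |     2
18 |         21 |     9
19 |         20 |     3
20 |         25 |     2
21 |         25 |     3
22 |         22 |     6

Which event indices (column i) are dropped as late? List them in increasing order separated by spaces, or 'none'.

i=0 t=0 v=9: → [0,3); WM=-1
i=1 t=8 v=2: → [8,11); WM=7
i=2 t=8 v=9: → [8,11); WM=7
i=3 t=8 v=3: → [8,11); WM=7
i=4 t=5 v=6: DROP (t<7-1); WM=7
i=5 t=5 v=3: DROP (t<7-1); WM=7
i=6 t=9 v=5: → [8,12); WM=8
i=7 t=0 v=4: DROP (t<8-1); WM=8
i=8 t=13 v=1: → [13,16); WM=12
i=9 t=13 v=9: → [13,16); WM=12
i=10 t=10 v=5: DROP (t<12-1); WM=12
i=11 t=14 v=7: → [13,17); WM=13
i=12 t=18 v=9: → [18,21); WM=17
i=13 t=9 v=7: DROP (t<17-1); WM=17
i=14 t=21 v=2: → [21,24); WM=20
i=15 t=14 v=9: DROP (t<20-1); WM=20
i=16 t=19 v=6: → [18,24); WM=20
i=17 t=22 v=2: → [18,25); WM=21
i=18 t=21 v=9: → [18,25); WM=21
i=19 t=20 v=3: → [18,25); WM=21
i=20 t=25 v=2: → [25,28); WM=24
i=21 t=25 v=3: → [25,28); WM=24
i=22 t=22 v=6: DROP (t<24-1); WM=24

4 5 7 10 13 15 22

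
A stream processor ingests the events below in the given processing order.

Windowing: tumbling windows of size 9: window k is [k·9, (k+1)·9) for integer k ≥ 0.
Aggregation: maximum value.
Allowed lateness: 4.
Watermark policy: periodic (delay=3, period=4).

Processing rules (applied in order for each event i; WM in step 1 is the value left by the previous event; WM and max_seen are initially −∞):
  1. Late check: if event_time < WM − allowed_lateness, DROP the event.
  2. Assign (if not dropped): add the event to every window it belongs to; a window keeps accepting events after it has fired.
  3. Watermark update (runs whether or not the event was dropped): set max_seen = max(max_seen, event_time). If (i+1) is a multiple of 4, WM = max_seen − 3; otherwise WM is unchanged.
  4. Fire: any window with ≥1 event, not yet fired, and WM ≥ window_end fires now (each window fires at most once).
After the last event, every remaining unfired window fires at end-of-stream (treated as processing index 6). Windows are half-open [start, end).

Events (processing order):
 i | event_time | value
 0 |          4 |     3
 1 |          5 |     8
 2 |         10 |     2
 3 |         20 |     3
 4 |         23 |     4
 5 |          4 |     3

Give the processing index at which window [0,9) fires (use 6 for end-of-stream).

i=0 t=4 v=3: → [0,9); WM=−∞
i=1 t=5 v=8: → [0,9); WM=−∞
i=2 t=10 v=2: → [9,18); WM=−∞
i=3 t=20 v=3: → [18,27); WM=17; [0,9) fires=8
i=4 t=23 v=4: → [18,27); WM=17
i=5 t=4 v=3: DROP (t<17-4); WM=17

3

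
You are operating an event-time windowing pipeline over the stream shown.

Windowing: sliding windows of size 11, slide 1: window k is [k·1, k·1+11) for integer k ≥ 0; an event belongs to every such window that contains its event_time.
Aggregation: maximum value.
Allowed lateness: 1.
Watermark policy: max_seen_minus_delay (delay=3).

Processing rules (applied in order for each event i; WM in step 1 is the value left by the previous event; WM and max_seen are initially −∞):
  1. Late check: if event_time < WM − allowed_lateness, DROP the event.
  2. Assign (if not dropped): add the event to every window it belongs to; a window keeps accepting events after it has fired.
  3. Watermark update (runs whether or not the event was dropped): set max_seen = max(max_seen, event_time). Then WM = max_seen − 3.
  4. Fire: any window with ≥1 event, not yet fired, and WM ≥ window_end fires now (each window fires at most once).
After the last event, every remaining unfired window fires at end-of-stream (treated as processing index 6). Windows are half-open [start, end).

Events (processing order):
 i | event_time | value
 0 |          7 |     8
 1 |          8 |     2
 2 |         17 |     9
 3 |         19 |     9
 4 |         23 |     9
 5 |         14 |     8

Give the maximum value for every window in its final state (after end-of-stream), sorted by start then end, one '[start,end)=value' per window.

i=0 t=7 v=8: → [7,18),[6,17),[5,16),[4,15),[3,14),[2,13),[1,12),[0,11); WM=4
i=1 t=8 v=2: → [8,19),[7,18),[6,17),[5,16),[4,15),[3,14),[2,13),[1,12),[0,11); WM=5
i=2 t=17 v=9: → [17,28),[16,27),[15,26),[14,25),[13,24),[12,23),[11,22),[10,21),[9,20),[8,19),[7,18); WM=14; [0,11) fires=8 [1,12) fires=8 [2,13) fires=8 [3,14) fires=8
i=3 t=19 v=9: → [19,30),[18,29),[17,28),[16,27),[15,26),[14,25),[13,24),[12,23),[11,22),[10,21),[9,20); WM=16; [4,15) fires=8 [5,16) fires=8
i=4 t=23 v=9: → [23,34),[22,33),[21,32),[20,31),[19,30),[18,29),[17,28),[16,27),[15,26),[14,25),[13,24); WM=20; [6,17) fires=8 [7,18) fires=9 [8,19) fires=9 [9,20) fires=9
i=5 t=14 v=8: DROP (t<20-1); WM=20

[0,11)=8 [1,12)=8 [2,13)=8 [3,14)=8 [4,15)=8 [5,16)=8 [6,17)=8 [7,18)=9 [8,19)=9 [9,20)=9 [10,21)=9 [11,22)=9 [12,23)=9 [13,24)=9 [14,25)=9 [15,26)=9 [16,27)=9 [17,28)=9 [18,29)=9 [19,30)=9 [20,31)=9 [21,32)=9 [22,33)=9 [23,34)=9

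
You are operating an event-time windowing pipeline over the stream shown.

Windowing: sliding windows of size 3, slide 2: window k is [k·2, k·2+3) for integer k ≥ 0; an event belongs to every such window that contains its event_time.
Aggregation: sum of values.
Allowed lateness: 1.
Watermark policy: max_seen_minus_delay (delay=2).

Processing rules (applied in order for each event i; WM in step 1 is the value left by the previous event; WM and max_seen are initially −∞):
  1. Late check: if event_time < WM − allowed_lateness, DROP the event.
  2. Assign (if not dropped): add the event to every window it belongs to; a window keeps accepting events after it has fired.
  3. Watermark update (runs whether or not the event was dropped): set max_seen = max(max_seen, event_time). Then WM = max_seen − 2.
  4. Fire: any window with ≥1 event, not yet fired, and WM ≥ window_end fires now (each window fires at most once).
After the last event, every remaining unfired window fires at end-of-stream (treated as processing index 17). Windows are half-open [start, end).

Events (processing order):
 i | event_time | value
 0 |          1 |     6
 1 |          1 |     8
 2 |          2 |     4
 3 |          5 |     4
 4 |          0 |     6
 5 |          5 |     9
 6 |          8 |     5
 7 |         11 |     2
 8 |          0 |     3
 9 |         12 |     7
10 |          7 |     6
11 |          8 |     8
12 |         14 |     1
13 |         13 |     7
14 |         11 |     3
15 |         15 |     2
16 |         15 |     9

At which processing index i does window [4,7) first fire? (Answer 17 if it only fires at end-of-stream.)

7

i=0 t=1 v=6: → [0,3); WM=-1
i=1 t=1 v=8: → [0,3); WM=-1
i=2 t=2 v=4: → [2,5),[0,3); WM=0
i=3 t=5 v=4: → [4,7); WM=3; [0,3) fires=18
i=4 t=0 v=6: DROP (t<3-1); WM=3
i=5 t=5 v=9: → [4,7); WM=3
i=6 t=8 v=5: → [8,11),[6,9); WM=6; [2,5) fires=4
i=7 t=11 v=2: → [10,13); WM=9; [4,7) fires=13 [6,9) fires=5
i=8 t=0 v=3: DROP (t<9-1); WM=9
i=9 t=12 v=7: → [12,15),[10,13); WM=10
i=10 t=7 v=6: DROP (t<10-1); WM=10
i=11 t=8 v=8: DROP (t<10-1); WM=10
i=12 t=14 v=1: → [14,17),[12,15); WM=12; [8,11) fires=5
i=13 t=13 v=7: → [12,15); WM=12
i=14 t=11 v=3: → [10,13); WM=12
i=15 t=15 v=2: → [14,17); WM=13; [10,13) fires=12
i=16 t=15 v=9: → [14,17); WM=13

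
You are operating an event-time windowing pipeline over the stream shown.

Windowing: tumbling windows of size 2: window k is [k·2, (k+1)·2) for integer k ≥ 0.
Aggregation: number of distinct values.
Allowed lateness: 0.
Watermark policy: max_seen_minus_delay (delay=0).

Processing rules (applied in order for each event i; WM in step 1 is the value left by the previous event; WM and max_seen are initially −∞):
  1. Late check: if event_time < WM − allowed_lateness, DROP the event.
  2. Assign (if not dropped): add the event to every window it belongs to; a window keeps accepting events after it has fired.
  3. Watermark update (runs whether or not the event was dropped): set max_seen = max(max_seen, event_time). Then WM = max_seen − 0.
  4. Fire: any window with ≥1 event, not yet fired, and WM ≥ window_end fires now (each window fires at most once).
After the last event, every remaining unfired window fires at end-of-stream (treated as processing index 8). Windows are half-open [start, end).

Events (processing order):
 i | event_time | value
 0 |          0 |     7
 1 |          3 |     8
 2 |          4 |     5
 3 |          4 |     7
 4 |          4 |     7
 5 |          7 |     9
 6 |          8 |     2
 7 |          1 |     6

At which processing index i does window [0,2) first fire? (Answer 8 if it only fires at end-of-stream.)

1

i=0 t=0 v=7: → [0,2); WM=0
i=1 t=3 v=8: → [2,4); WM=3; [0,2) fires=1
i=2 t=4 v=5: → [4,6); WM=4; [2,4) fires=1
i=3 t=4 v=7: → [4,6); WM=4
i=4 t=4 v=7: → [4,6); WM=4
i=5 t=7 v=9: → [6,8); WM=7; [4,6) fires=2
i=6 t=8 v=2: → [8,10); WM=8; [6,8) fires=1
i=7 t=1 v=6: DROP (t<8-0); WM=8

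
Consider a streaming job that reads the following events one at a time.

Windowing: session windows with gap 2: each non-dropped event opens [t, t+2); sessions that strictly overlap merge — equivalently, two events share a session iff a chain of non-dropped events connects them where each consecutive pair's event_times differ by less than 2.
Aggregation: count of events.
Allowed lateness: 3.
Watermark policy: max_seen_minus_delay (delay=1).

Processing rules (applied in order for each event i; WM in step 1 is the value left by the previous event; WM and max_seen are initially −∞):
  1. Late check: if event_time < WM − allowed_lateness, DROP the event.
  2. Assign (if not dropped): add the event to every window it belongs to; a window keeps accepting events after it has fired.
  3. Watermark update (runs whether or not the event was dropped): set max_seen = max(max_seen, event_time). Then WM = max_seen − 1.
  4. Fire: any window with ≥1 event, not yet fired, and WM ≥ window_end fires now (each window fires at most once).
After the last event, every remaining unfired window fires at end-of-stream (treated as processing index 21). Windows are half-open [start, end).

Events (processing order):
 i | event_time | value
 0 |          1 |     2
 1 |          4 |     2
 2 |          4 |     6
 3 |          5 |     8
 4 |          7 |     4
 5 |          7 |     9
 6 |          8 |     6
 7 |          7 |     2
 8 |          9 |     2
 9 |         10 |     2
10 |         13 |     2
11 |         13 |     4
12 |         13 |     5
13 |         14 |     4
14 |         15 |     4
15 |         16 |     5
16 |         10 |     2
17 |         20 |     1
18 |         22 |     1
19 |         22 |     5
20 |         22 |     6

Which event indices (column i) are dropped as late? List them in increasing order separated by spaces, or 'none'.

16

i=0 t=1 v=2: → [1,3); WM=0
i=1 t=4 v=2: → [4,6); WM=3
i=2 t=4 v=6: → [4,6); WM=3
i=3 t=5 v=8: → [4,7); WM=4
i=4 t=7 v=4: → [7,9); WM=6
i=5 t=7 v=9: → [7,9); WM=6
i=6 t=8 v=6: → [7,10); WM=7
i=7 t=7 v=2: → [7,10); WM=7
i=8 t=9 v=2: → [7,11); WM=8
i=9 t=10 v=2: → [7,12); WM=9
i=10 t=13 v=2: → [13,15); WM=12
i=11 t=13 v=4: → [13,15); WM=12
i=12 t=13 v=5: → [13,15); WM=12
i=13 t=14 v=4: → [13,16); WM=13
i=14 t=15 v=4: → [13,17); WM=14
i=15 t=16 v=5: → [13,18); WM=15
i=16 t=10 v=2: DROP (t<15-3); WM=15
i=17 t=20 v=1: → [20,22); WM=19
i=18 t=22 v=1: → [22,24); WM=21
i=19 t=22 v=5: → [22,24); WM=21
i=20 t=22 v=6: → [22,24); WM=21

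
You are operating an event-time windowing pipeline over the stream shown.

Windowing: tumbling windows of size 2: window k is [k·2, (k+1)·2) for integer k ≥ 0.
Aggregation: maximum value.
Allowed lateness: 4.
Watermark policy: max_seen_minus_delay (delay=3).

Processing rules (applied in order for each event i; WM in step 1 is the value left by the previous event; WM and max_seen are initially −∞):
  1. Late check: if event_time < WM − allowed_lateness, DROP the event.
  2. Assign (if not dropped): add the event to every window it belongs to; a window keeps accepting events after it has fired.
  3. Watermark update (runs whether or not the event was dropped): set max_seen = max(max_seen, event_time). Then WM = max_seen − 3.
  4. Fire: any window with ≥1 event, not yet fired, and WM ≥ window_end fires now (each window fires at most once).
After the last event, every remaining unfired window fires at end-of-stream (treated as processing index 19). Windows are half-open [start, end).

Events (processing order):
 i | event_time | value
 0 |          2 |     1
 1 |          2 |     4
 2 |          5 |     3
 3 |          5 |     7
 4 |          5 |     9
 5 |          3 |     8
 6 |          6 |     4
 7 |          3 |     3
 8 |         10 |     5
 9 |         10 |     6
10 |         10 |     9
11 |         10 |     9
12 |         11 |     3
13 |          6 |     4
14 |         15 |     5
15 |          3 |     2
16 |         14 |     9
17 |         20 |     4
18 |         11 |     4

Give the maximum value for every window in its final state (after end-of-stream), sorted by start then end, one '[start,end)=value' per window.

[2,4)=8 [4,6)=9 [6,8)=4 [10,12)=9 [14,16)=9 [20,22)=4

i=0 t=2 v=1: → [2,4); WM=-1
i=1 t=2 v=4: → [2,4); WM=-1
i=2 t=5 v=3: → [4,6); WM=2
i=3 t=5 v=7: → [4,6); WM=2
i=4 t=5 v=9: → [4,6); WM=2
i=5 t=3 v=8: → [2,4); WM=2
i=6 t=6 v=4: → [6,8); WM=3
i=7 t=3 v=3: → [2,4); WM=3
i=8 t=10 v=5: → [10,12); WM=7; [2,4) fires=8 [4,6) fires=9
i=9 t=10 v=6: → [10,12); WM=7
i=10 t=10 v=9: → [10,12); WM=7
i=11 t=10 v=9: → [10,12); WM=7
i=12 t=11 v=3: → [10,12); WM=8; [6,8) fires=4
i=13 t=6 v=4: → [6,8); WM=8
i=14 t=15 v=5: → [14,16); WM=12; [10,12) fires=9
i=15 t=3 v=2: DROP (t<12-4); WM=12
i=16 t=14 v=9: → [14,16); WM=12
i=17 t=20 v=4: → [20,22); WM=17; [14,16) fires=9
i=18 t=11 v=4: DROP (t<17-4); WM=17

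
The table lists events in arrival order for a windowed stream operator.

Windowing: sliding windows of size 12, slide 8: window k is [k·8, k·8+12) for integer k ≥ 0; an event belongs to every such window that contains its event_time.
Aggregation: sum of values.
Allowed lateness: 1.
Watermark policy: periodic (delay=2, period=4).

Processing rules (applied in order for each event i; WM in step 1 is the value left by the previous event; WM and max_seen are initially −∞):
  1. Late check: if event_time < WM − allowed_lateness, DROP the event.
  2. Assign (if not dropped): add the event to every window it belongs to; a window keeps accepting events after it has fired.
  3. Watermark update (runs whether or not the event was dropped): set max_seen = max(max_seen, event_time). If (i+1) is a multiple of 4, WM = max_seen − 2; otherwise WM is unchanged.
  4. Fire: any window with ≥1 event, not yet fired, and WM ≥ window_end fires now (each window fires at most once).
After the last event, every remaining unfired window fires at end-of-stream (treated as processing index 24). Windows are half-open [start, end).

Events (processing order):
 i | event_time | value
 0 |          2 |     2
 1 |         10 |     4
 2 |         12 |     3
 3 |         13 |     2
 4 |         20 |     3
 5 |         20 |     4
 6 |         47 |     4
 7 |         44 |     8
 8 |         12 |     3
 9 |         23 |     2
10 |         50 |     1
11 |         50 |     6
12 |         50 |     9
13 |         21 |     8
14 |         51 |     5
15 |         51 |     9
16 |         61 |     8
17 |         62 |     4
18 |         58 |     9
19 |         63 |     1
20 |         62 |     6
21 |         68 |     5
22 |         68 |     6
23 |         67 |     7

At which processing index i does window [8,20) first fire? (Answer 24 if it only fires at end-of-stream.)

7

i=0 t=2 v=2: → [0,12); WM=−∞
i=1 t=10 v=4: → [8,20),[0,12); WM=−∞
i=2 t=12 v=3: → [8,20); WM=−∞
i=3 t=13 v=2: → [8,20); WM=11
i=4 t=20 v=3: → [16,28); WM=11
i=5 t=20 v=4: → [16,28); WM=11
i=6 t=47 v=4: → [40,52); WM=11
i=7 t=44 v=8: → [40,52); WM=45; [0,12) fires=6 [8,20) fires=9 [16,28) fires=7
i=8 t=12 v=3: DROP (t<45-1); WM=45
i=9 t=23 v=2: DROP (t<45-1); WM=45
i=10 t=50 v=1: → [48,60),[40,52); WM=45
i=11 t=50 v=6: → [48,60),[40,52); WM=48
i=12 t=50 v=9: → [48,60),[40,52); WM=48
i=13 t=21 v=8: DROP (t<48-1); WM=48
i=14 t=51 v=5: → [48,60),[40,52); WM=48
i=15 t=51 v=9: → [48,60),[40,52); WM=49
i=16 t=61 v=8: → [56,68); WM=49
i=17 t=62 v=4: → [56,68); WM=49
i=18 t=58 v=9: → [56,68),[48,60); WM=49
i=19 t=63 v=1: → [56,68); WM=61; [40,52) fires=42 [48,60) fires=39
i=20 t=62 v=6: → [56,68); WM=61
i=21 t=68 v=5: → [64,76); WM=61
i=22 t=68 v=6: → [64,76); WM=61
i=23 t=67 v=7: → [64,76),[56,68); WM=66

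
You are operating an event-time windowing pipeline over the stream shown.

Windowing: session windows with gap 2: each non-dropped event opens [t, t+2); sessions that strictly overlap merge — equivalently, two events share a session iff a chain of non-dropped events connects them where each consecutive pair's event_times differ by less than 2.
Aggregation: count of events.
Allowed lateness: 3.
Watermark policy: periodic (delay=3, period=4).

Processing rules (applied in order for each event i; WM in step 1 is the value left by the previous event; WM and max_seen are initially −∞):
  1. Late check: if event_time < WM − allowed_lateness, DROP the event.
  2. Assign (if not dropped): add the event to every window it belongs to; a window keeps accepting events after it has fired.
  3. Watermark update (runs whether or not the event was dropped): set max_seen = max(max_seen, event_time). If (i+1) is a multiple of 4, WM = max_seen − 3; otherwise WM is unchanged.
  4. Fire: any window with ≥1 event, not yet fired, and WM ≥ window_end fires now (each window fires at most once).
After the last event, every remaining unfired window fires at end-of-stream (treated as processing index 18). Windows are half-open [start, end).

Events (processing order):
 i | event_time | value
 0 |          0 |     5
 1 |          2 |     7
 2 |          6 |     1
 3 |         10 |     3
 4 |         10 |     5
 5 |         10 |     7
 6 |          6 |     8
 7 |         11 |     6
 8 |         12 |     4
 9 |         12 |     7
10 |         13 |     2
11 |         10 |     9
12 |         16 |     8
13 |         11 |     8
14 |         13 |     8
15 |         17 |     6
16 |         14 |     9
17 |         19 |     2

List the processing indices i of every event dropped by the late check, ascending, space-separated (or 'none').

i=0 t=0 v=5: → [0,2); WM=−∞
i=1 t=2 v=7: → [2,4); WM=−∞
i=2 t=6 v=1: → [6,8); WM=−∞
i=3 t=10 v=3: → [10,12); WM=7
i=4 t=10 v=5: → [10,12); WM=7
i=5 t=10 v=7: → [10,12); WM=7
i=6 t=6 v=8: → [6,8); WM=7
i=7 t=11 v=6: → [10,13); WM=8
i=8 t=12 v=4: → [10,14); WM=8
i=9 t=12 v=7: → [10,14); WM=8
i=10 t=13 v=2: → [10,15); WM=8
i=11 t=10 v=9: → [10,15); WM=10
i=12 t=16 v=8: → [16,18); WM=10
i=13 t=11 v=8: → [10,15); WM=10
i=14 t=13 v=8: → [10,15); WM=10
i=15 t=17 v=6: → [16,19); WM=14
i=16 t=14 v=9: → [10,16); WM=14
i=17 t=19 v=2: → [19,21); WM=14

none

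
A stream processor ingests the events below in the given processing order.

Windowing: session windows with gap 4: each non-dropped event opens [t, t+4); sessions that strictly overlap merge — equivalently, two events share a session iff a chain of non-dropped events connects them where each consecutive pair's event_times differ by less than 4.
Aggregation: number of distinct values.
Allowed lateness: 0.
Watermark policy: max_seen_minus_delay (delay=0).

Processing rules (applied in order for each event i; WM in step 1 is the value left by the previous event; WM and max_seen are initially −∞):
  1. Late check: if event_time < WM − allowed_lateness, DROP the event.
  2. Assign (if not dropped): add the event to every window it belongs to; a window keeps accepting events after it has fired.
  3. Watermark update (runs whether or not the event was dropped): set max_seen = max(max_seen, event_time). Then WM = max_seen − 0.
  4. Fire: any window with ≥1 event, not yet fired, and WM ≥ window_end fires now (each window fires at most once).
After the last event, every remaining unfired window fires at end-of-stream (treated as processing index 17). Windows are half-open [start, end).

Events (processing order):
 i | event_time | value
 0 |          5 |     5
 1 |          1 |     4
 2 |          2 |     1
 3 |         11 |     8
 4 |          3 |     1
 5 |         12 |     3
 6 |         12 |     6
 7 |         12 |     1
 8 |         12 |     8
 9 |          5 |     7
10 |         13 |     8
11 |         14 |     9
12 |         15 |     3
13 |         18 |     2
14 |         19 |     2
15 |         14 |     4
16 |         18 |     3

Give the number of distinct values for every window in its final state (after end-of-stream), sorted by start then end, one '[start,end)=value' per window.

[5,9)=1 [11,23)=6

i=0 t=5 v=5: → [5,9); WM=5
i=1 t=1 v=4: DROP (t<5-0); WM=5
i=2 t=2 v=1: DROP (t<5-0); WM=5
i=3 t=11 v=8: → [11,15); WM=11
i=4 t=3 v=1: DROP (t<11-0); WM=11
i=5 t=12 v=3: → [11,16); WM=12
i=6 t=12 v=6: → [11,16); WM=12
i=7 t=12 v=1: → [11,16); WM=12
i=8 t=12 v=8: → [11,16); WM=12
i=9 t=5 v=7: DROP (t<12-0); WM=12
i=10 t=13 v=8: → [11,17); WM=13
i=11 t=14 v=9: → [11,18); WM=14
i=12 t=15 v=3: → [11,19); WM=15
i=13 t=18 v=2: → [11,22); WM=18
i=14 t=19 v=2: → [11,23); WM=19
i=15 t=14 v=4: DROP (t<19-0); WM=19
i=16 t=18 v=3: DROP (t<19-0); WM=19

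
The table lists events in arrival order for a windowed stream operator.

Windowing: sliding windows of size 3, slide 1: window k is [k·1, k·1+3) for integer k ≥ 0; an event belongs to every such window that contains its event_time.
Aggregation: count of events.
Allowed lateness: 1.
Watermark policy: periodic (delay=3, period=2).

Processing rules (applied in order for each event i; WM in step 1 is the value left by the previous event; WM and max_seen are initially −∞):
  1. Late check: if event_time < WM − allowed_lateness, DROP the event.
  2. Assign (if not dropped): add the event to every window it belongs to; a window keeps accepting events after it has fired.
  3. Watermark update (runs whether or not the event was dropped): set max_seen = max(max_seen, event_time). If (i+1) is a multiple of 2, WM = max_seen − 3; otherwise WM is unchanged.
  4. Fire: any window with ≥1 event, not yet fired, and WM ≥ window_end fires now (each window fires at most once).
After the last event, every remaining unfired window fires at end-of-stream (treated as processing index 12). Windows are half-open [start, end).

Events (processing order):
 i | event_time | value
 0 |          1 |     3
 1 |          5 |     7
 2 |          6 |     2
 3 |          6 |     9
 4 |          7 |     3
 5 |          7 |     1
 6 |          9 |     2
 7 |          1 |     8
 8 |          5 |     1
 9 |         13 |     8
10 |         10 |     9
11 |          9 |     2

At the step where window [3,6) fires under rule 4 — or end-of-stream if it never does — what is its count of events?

1

i=0 t=1 v=3: → [1,4),[0,3); WM=−∞
i=1 t=5 v=7: → [5,8),[4,7),[3,6); WM=2
i=2 t=6 v=2: → [6,9),[5,8),[4,7); WM=2
i=3 t=6 v=9: → [6,9),[5,8),[4,7); WM=3; [0,3) fires=1
i=4 t=7 v=3: → [7,10),[6,9),[5,8); WM=3
i=5 t=7 v=1: → [7,10),[6,9),[5,8); WM=4; [1,4) fires=1
i=6 t=9 v=2: → [9,12),[8,11),[7,10); WM=4
i=7 t=1 v=8: DROP (t<4-1); WM=6; [3,6) fires=1
i=8 t=5 v=1: → [5,8),[4,7),[3,6); WM=6
i=9 t=13 v=8: → [13,16),[12,15),[11,14); WM=10; [4,7) fires=4 [5,8) fires=6 [6,9) fires=4 [7,10) fires=3
i=10 t=10 v=9: → [10,13),[9,12),[8,11); WM=10
i=11 t=9 v=2: → [9,12),[8,11),[7,10); WM=10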